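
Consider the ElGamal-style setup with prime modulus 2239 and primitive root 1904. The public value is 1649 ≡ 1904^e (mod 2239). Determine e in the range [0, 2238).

Baby-step giant-step with m = ceil(sqrt(2238)) = 48.
Baby table (1904^j mod 2239 for j=0..47):
  0:1  1:1904  2:275  3:1913  4:1738  5:2149  6:1043  7:2118
  8:233  9:310  10:1383  11:168  12:1934  13:1420  14:1207  15:914
  16:553  17:582  18:2062  19:1081  20:583  21:1727  22:1356  23:257
  24:1226  25:1266  26:1300  27:1105  28:1499  29:1610  30:249  31:1667
  32:1305  33:1669  34:635  35:2219  36:2222  37:1217  38:2042  39:1064
  40:1800  41:1530  42:181  43:2057  44:517  45:1447  46:1118  47:1622
Giant step factor: 1904^(-48) ≡ 2220 (mod 2239).
Scan 1649·2220^i mod 2239 for i = 0, 1, …:
  i=0: 1649   i=1: 15   i=2: 1954   i=3: 937
  i=4: 109   i=5: 168
Match at i=5, j=11: e = 5·48 + 11 = 251.

251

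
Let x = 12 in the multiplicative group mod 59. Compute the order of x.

29

The order of 12 must divide p − 1 = 58 = 2 · 29.
Divisors: 1, 2, 29, 58.
Check each in increasing order: 12^1 ≡ 12;  12^2 ≡ 26;  12^29 ≡ 1.
Smallest exponent giving 1 is 29.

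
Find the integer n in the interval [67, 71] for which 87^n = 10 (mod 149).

Compute 87^67 mod 149 = 10, then multiply by 87 repeatedly:
  87^67=10
Found 10 at exponent 67.

67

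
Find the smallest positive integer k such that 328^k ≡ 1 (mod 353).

176

The order of 328 must divide p − 1 = 352 = 2^5 · 11.
Divisors: 1, 2, 4, 8, 11, 16, 22, 32, 44, 88, 176, 352.
Check each in increasing order: 328^1 ≡ 328;  328^2 ≡ 272;  328^4 ≡ 207;  328^8 ≡ 136;  328^11 ≡ 60;  328^16 ≡ 140;  328^22 ≡ 70;  328^32 ≡ 185;  328^44 ≡ 311;  328^88 ≡ 352;  328^176 ≡ 1.
Smallest exponent giving 1 is 176.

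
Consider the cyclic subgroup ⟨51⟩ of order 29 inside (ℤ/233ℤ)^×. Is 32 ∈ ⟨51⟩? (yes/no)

yes

32 ∈ ⟨51⟩ iff 32^29 ≡ 1 (mod 233), since |⟨51⟩| = 29.
32^29 mod 233 = 1.
Since 1 = 1, 32 lies in the subgroup.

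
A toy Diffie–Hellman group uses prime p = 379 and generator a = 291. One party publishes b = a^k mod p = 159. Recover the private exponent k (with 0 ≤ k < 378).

Successive powers of 291 modulo 379:
  291^0=1  291^1=291  291^2=164  291^3=349  291^4=366  291^5=7
  291^6=142  291^7=11  291^8=169  291^9=288  291^10=49  291^11=236
  291^12=77  291^13=46  291^14=121  291^15=343  291^16=136  291^17=160
  291^18=322  291^19=89  291^20=127  291^21=194  291^22=362  291^23=359
  291^24=244  291^25=131  291^26=221  291^27=260  291^28=239  291^29=192
  291^30=159
So 291^30 ≡ 159 (mod 379), giving k = 30.

30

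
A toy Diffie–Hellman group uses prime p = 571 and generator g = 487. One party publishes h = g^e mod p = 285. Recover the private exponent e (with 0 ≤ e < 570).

80

Baby-step giant-step with m = ceil(sqrt(570)) = 24.
Baby table (487^j mod 571 for j=0..23):
  0:1  1:487  2:204  3:565  4:504  5:489  6:36  7:402
  8:492  9:355  10:443  11:474  12:154  13:197  14:11  15:218
  16:531  17:505  18:405  19:240  20:396  21:425  22:273  23:479
Giant step factor: 487^(-24) ≡ 410 (mod 571).
Scan 285·410^i mod 571 for i = 0, 1, …:
  i=0: 285   i=1: 366   i=2: 458   i=3: 492
Match at i=3, j=8: e = 3·24 + 8 = 80.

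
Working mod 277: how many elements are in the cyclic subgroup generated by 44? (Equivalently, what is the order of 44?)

The order of 44 must divide p − 1 = 276 = 2^2 · 3 · 23.
Divisors: 1, 2, 3, 4, 6, 12, 23, 46, 69, 92, 138, 276.
Check each in increasing order: 44^1 ≡ 44;  44^2 ≡ 274;  44^3 ≡ 145;  44^4 ≡ 9;  44^6 ≡ 250;  44^12 ≡ 175;  44^23 ≡ 35;  44^46 ≡ 117;  44^69 ≡ 217;  44^92 ≡ 116;  44^138 ≡ 276;  44^276 ≡ 1.
Smallest exponent giving 1 is 276.

276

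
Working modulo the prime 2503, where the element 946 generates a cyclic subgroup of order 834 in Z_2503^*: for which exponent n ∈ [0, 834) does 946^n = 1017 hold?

137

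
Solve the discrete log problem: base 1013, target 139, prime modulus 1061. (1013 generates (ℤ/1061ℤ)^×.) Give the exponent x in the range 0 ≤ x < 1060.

Baby-step giant-step with m = ceil(sqrt(1060)) = 33.
Baby table (1013^j mod 1061 for j=0..32):
  0:1  1:1013  2:182  3:813  4:233  5:487  6:1027  7:571
  8:178  9:1005  10:566  11:418  12:95  13:745  14:314  15:843
  16:915  17:642  18:1014  19:134  20:995  21:1046  22:720  23:453
  24:537  25:749  26:122  27:510  28:984  29:513  30:840  31:1059
  32:96
Giant step factor: 1013^(-33) ≡ 924 (mod 1061).
Scan 139·924^i mod 1061 for i = 0, 1, …:
  i=0: 139   i=1: 55   i=2: 953   i=3: 1003
  i=4: 519   i=5: 1045   i=6: 70   i=7: 1020
  i=8: 312   i=9: 757     …   i=23: 35
  i=24: 510
Match at i=24, j=27: x = 24·33 + 27 = 819.

819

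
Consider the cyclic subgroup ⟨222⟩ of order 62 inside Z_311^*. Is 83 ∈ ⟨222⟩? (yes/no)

83 ∈ ⟨222⟩ iff 83^62 ≡ 1 (mod 311), since |⟨222⟩| = 62.
83^62 mod 311 = 1.
Since 1 = 1, 83 lies in the subgroup.

yes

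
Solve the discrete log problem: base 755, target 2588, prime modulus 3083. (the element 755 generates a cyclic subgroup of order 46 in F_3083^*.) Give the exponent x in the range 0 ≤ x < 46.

Baby-step giant-step with m = ceil(sqrt(46)) = 7.
Baby table (755^j mod 3083 for j=0..6):
  0:1  1:755  2:2753  3:573  4:995  5:2056  6:1531
Giant step factor: 755^(-7) ≡ 2060 (mod 3083).
Scan 2588·2060^i mod 3083 for i = 0, 1, …:
  i=0: 2588   i=1: 773   i=2: 1552   i=3: 49
  i=4: 2284   i=5: 382   i=6: 755
Match at i=6, j=1: x = 6·7 + 1 = 43.

43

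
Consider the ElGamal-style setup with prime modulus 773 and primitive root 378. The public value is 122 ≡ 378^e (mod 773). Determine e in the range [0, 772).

Baby-step giant-step with m = ceil(sqrt(772)) = 28.
Baby table (378^j mod 773 for j=0..27):
  0:1  1:378  2:652  3:642  4:727  5:391  6:155  7:615
  8:570  9:566  10:600  11:311  12:62  13:246  14:228  15:381
  16:240  17:279  18:334  19:253  20:555  21:307  22:96  23:730
  24:752  25:565  26:222  27:432
Giant step factor: 378^(-28) ≡ 769 (mod 773).
Scan 122·769^i mod 773 for i = 0, 1, …:
  i=0: 122   i=1: 285   i=2: 406   i=3: 695
  i=4: 312   i=5: 298   i=6: 354   i=7: 130
  i=8: 253
Match at i=8, j=19: e = 8·28 + 19 = 243.

243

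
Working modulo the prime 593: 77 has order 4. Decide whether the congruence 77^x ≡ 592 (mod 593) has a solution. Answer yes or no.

yes

⟨77⟩ has order 4; its elements mod 593 are {1, 77, 516, 592}.
592 is in this set.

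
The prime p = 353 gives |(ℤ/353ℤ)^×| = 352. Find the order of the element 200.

The order of 200 must divide p − 1 = 352 = 2^5 · 11.
Divisors: 1, 2, 4, 8, 11, 16, 22, 32, 44, 88, 176, 352.
Check each in increasing order: 200^1 ≡ 200;  200^2 ≡ 111;  200^4 ≡ 319;  200^8 ≡ 97;  200^11 ≡ 100;  200^16 ≡ 231;  200^22 ≡ 116;  200^32 ≡ 58;  200^44 ≡ 42;  200^88 ≡ 352;  200^176 ≡ 1.
Smallest exponent giving 1 is 176.

176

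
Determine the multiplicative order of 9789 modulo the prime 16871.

8435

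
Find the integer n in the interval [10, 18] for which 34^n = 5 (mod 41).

18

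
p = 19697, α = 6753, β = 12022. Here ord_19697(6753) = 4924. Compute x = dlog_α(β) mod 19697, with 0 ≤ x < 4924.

846

Baby-step giant-step with m = ceil(sqrt(4924)) = 71.
Baby table (6753^j mod 19697 for j=0..70):
  0:1  1:6753  2:4454  3:543  4:3237  5:15488  6:19091  7:4658
  8:19062  9:5791  10:8078  11:9741  12:12690  13:13620  14:10567  15:16417
  16:9285  17:6054  18:11387  19:19020  20:17620  21:17980  22:6632  23:14615
  24:13125  25:16322  26:17751  27:16258  28:18893  29:6960  30:3838  31:16459
  32:17153  33:15849  34:14496  35:17095  36:18115  37:12225  38:5298  39:7642
  40:286  41:1052  42:13236  43:17419  44:23  45:17440  46:3957  47:12489
  48:15360  49:1678  50:5759  51:8649  52:5092  53:15011  54:8521  55:7376
  56:16112  57:17805  58:6677  59:3348  60:16585  61:1363  62:5840  63:4126
  64:11320  65:19600  66:14657  67:1296  68:6420  69:1163  70:14333
Giant step factor: 6753^(-71) ≡ 11219 (mod 19697).
Scan 12022·11219^i mod 19697 for i = 0, 1, …:
  i=0: 12022   i=1: 9459   i=2: 12782   i=3: 7098
  i=4: 17188   i=5: 18239   i=6: 10905   i=7: 5128
  i=8: 15792   i=9: 15630   i=10: 10276   i=11: 19600
Match at i=11, j=65: x = 11·71 + 65 = 846.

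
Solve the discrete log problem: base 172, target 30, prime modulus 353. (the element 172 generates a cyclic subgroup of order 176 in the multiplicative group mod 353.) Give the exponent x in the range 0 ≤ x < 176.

59

Baby-step giant-step with m = ceil(sqrt(176)) = 14.
Baby table (172^j mod 353 for j=0..13):
  0:1  1:172  2:285  3:306  4:35  5:19  6:91  7:120
  8:166  9:312  10:8  11:317  12:162  13:330
Giant step factor: 172^(-14) ≡ 29 (mod 353).
Scan 30·29^i mod 353 for i = 0, 1, …:
  i=0: 30   i=1: 164   i=2: 167   i=3: 254
  i=4: 306
Match at i=4, j=3: x = 4·14 + 3 = 59.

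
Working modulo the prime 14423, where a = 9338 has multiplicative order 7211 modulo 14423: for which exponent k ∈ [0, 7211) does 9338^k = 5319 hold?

Baby-step giant-step with m = ceil(sqrt(7211)) = 85.
Baby table (9338^j mod 14423 for j=0..84):
  0:1  1:9338  2:11209  3:1931  4:2928  5:10079  6:7627  7:152
  8:5922  9:1854  10:5052  11:12366  12:3170  13:5464  14:8681  15:5918
  16:7771  17:3485  18:4642  19:5881  20:8417  21:7019  22:5310  23:12929
  24:10492  25:13280  26:14109  27:10160  28:14009  29:13855  30:3680  31:8254
  32:13763  33:9964  34:1059  35:9187  36:202  37:11286  38:14230  39:641
  40:113  41:2315  42:11816  43:1858  44:13558  45:13933  46:10894  47:2753
  48:5728  49:7580  50:8379  51:12750  52:12058  53:11666  54:189  55:5276
  56:12743  57:4384  58:5318  59:1095  60:13626  61:14305  62:8687  63:4254
  64:2910  65:648  66:7787  67:8663  68:10910  69:7931  70:11996  71:9630
  72:11958  73:938  74:4283  75:14098  76:8403  77:6094  78:7037  79:318
  80:12769  81:1981  82:8292  83:8032  84:3216
Giant step factor: 9338^(-85) ≡ 13013 (mod 14423).
Scan 5319·13013^i mod 14423 for i = 0, 1, …:
  i=0: 5319   i=1: 170   i=2: 5491   i=3: 2841
  i=4: 3784   i=5: 1070   i=6: 5715   i=7: 4307
  i=8: 13636   i=9: 13522     …   i=71: 10741
  i=72: 13763
Match at i=72, j=32: k = 72·85 + 32 = 6152.

6152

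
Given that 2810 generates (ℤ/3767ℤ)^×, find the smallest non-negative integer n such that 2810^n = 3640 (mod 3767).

2980

Baby-step giant-step with m = ceil(sqrt(3766)) = 62.
Baby table (2810^j mod 3767 for j=0..61):
  0:1  1:2810  2:468  3:397  4:538  5:1213  6:3162  7:2634
  8:3152  9:903  10:2239  11:700  12:626  13:3638  14:2909  15:3667
  16:1525  17:2171  18:1737  19:2705  20:3011  21:228  22:290  23:1228
  24:108  25:2120  26:1573  27:1439  28:1599  29:2926  30:2466  31:1947
  32:1386  33:3349  34:724  35:260  36:3569  37:1136  38:1511  39:501
  40:2719  41:914  42:3013  43:2081  44:1226  45:2022  46:1184  47:779
  48:363  49:2940  50:369  51:965  52:3177  53:3347  54:2638  55:3091
  56:2775  57:60  58:2852  59:1711  60:1218  61:2144
Giant step factor: 2810^(-62) ≡ 387 (mod 3767).
Scan 3640·387^i mod 3767 for i = 0, 1, …:
  i=0: 3640   i=1: 3589   i=2: 2687   i=3: 177
  i=4: 693   i=5: 734   i=6: 1533   i=7: 1852
  i=8: 994   i=9: 444     …   i=47: 1442
  i=48: 538
Match at i=48, j=4: n = 48·62 + 4 = 2980.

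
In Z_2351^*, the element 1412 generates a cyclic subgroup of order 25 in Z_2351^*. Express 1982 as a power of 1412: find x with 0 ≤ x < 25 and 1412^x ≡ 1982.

18

Successive powers of 1412 modulo 2351:
  1412^0=1  1412^1=1412  1412^2=96  1412^3=1545  1412^4=2163  1412^5=207
  1412^6=760  1412^7=1064  1412^8=79  1412^9=1051  1412^10=531  1412^11=2154
  1412^12=1605  1412^13=2247  1412^14=1265  1412^15=1771  1412^16=1539  1412^17=744
  1412^18=1982
So 1412^18 ≡ 1982 (mod 2351), giving x = 18.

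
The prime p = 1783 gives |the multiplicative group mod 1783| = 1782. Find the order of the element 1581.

891

The order of 1581 must divide p − 1 = 1782 = 2 · 3^4 · 11.
Divisors: 1, 2, 3, 6, 9, 11, 18, 22, 27, 33, 54, 66, 81, 99, 162, 198, 297, 594, 891, 1782.
Check each in increasing order: 1581^1 ≡ 1581;  1581^2 ≡ 1578;  1581^3 ≡ 401;  1581^6 ≡ 331;  1581^9 ≡ 789;  1581^11 ≡ 508;  1581^18 ≡ 254;  1581^22 ≡ 1312;  1581^27 ≡ 710;  1581^33 ≡ 1437;  1581^54 ≡ 1294;  1581^66 ≡ 255;  1581^81 ≡ 495;  1581^99 ≡ 920;  1581^162 ≡ 754;  1581^198 ≡ 1258;  1581^297 ≡ 193;  1581^594 ≡ 1589;  1581^891 ≡ 1.
Smallest exponent giving 1 is 891.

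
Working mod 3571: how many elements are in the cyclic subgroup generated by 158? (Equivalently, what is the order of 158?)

The order of 158 must divide p − 1 = 3570 = 2 · 3 · 5 · 7 · 17.
Divisors: 1, 2, 3, 5, 6, 7, 10, 14, 15, 17, 21, 30, 34, 35, 42, 51, 70, 85, 102, 105, 119, 170, 210, 238, 255, 357, 510, 595, 714, 1190, 1785, 3570.
Check each in increasing order: 158^1 ≡ 158;  158^2 ≡ 3538;  158^3 ≡ 1928;  158^5 ≡ 654;  158^6 ≡ 3344;  158^7 ≡ 3415;  158^10 ≡ 2767;  158^14 ≡ 2910;  158^15 ≡ 2692;  158^17 ≡ 439;  158^21 ≡ 3128;  158^30 ≡ 1305;  158^34 ≡ 3458;  158^35 ≡ 1.
Smallest exponent giving 1 is 35.

35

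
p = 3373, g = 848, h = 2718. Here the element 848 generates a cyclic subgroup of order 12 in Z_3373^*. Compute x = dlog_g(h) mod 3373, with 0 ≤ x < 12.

8

Successive powers of 848 modulo 3373:
  848^0=1  848^1=848  848^2=655  848^3=2268  848^4=654  848^5=1420
  848^6=3372  848^7=2525  848^8=2718
So 848^8 ≡ 2718 (mod 3373), giving x = 8.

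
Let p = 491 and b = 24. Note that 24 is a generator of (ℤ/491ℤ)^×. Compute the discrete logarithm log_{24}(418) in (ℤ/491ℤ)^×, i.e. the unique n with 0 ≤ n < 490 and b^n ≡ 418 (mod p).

458

Baby-step giant-step with m = ceil(sqrt(490)) = 23.
Baby table (24^j mod 491 for j=0..22):
  0:1  1:24  2:85  3:76  4:351  5:77  6:375  7:162
  8:451  9:22  10:37  11:397  12:199  13:357  14:221  15:394
  16:127  17:102  18:484  19:323  20:387  21:450  22:489
Giant step factor: 24^(-23) ≡ 358 (mod 491).
Scan 418·358^i mod 491 for i = 0, 1, …:
  i=0: 418   i=1: 380   i=2: 33   i=3: 30
  i=4: 429   i=5: 390   i=6: 176   i=7: 160
  i=8: 324   i=9: 116     …   i=18: 4
  i=19: 450
Match at i=19, j=21: n = 19·23 + 21 = 458.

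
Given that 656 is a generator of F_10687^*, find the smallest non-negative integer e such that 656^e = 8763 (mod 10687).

Baby-step giant-step with m = ceil(sqrt(10686)) = 104.
Baby table (656^j mod 10687 for j=0..103):
  0:1  1:656  2:2856  3:3311  4:2555  5:8908  6:8546  7:6188
  8:8955  9:7317  10:1489  11:4267  12:9845  13:3372  14:10510  15:1445
  16:7464  17:1738  18:7306  19:4960  20:4912  21:5485  22:7328  23:8705
  24:3622  25:3518  26:10103  27:1628  28:9955  29:723  30:4060  31:2297
  32:10652  33:9101  34:6910  35:1672  36:6758  37:8830  38:126  39:7847
  40:7185  41:393  42:1320  43:273  44:8096  45:10224  46:6195  47:2860
  48:5935  49:3292  50:778  51:8079  52:9759  53:391  54:8  55:5248
  56:1474  57:5114  58:9753  59:7142  60:4246  61:6756  62:7518  63:5101
  64:1225  65:2075  66:3951  67:5602  68:9271  69:873  70:6277  71:3217
  72:5013  73:7619  74:7235  75:1132  76:5189  77:5518  78:7602  79:6770
  80:6015  81:2337  82:4831  83:5784  84:419  85:7689  86:10407  87:8686
  88:1845  89:2689  90:629  91:6518  92:1008  93:9341  94:4045  95:3144
  96:10560  97:2184  98:646  99:6983  100:6812  101:1506  102:4732  103:4962
Giant step factor: 656^(-104) ≡ 9892 (mod 10687).
Scan 8763·9892^i mod 10687 for i = 0, 1, …:
  i=0: 8763   i=1: 1339   i=2: 4195   i=3: 10006
  i=4: 7045   i=5: 9900   i=6: 5819   i=7: 1366
  i=8: 4104   i=9: 7542     …   i=18: 9451
  i=19: 10103
Match at i=19, j=26: e = 19·104 + 26 = 2002.

2002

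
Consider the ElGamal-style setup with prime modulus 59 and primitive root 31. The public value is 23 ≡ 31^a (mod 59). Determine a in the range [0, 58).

37

Baby-step giant-step with m = ceil(sqrt(58)) = 8.
Baby table (31^j mod 59 for j=0..7):
  0:1  1:31  2:17  3:55  4:53  5:50  6:16  7:24
Giant step factor: 31^(-8) ≡ 41 (mod 59).
Scan 23·41^i mod 59 for i = 0, 1, …:
  i=0: 23   i=1: 58   i=2: 18   i=3: 30
  i=4: 50
Match at i=4, j=5: a = 4·8 + 5 = 37.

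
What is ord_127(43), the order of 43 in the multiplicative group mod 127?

126

The order of 43 must divide p − 1 = 126 = 2 · 3^2 · 7.
Divisors: 1, 2, 3, 6, 7, 9, 14, 18, 21, 42, 63, 126.
Check each in increasing order: 43^1 ≡ 43;  43^2 ≡ 71;  43^3 ≡ 5;  43^6 ≡ 25;  43^7 ≡ 59;  43^9 ≡ 125;  43^14 ≡ 52;  43^18 ≡ 4;  43^21 ≡ 20;  43^42 ≡ 19;  43^63 ≡ 126;  43^126 ≡ 1.
Smallest exponent giving 1 is 126.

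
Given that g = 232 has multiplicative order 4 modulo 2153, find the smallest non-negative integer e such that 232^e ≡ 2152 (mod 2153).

2

Successive powers of 232 modulo 2153:
  232^0=1  232^1=232  232^2=2152
So 232^2 ≡ 2152 (mod 2153), giving e = 2.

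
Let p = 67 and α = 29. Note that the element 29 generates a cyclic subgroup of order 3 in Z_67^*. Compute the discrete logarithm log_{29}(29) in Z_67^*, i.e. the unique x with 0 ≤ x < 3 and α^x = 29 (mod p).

1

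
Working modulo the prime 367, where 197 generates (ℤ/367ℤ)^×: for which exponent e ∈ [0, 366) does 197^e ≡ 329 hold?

180

Baby-step giant-step with m = ceil(sqrt(366)) = 20.
Baby table (197^j mod 367 for j=0..19):
  0:1  1:197  2:274  3:29  4:208  5:239  6:107  7:160
  8:325  9:167  10:236  11:250  12:72  13:238  14:277  15:253
  16:296  17:326  18:364  19:143
Giant step factor: 197^(-20) ≡ 196 (mod 367).
Scan 329·196^i mod 367 for i = 0, 1, …:
  i=0: 329   i=1: 259   i=2: 118   i=3: 7
  i=4: 271   i=5: 268   i=6: 47   i=7: 37
  i=8: 279   i=9: 1
Match at i=9, j=0: e = 9·20 + 0 = 180.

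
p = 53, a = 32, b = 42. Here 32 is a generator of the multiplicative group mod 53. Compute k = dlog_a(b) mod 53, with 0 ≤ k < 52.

48

Baby-step giant-step with m = ceil(sqrt(52)) = 8.
Baby table (32^j mod 53 for j=0..7):
  0:1  1:32  2:17  3:14  4:24  5:26  6:37  7:18
Giant step factor: 32^(-8) ≡ 15 (mod 53).
Scan 42·15^i mod 53 for i = 0, 1, …:
  i=0: 42   i=1: 47   i=2: 16   i=3: 28
  i=4: 49   i=5: 46   i=6: 1
Match at i=6, j=0: k = 6·8 + 0 = 48.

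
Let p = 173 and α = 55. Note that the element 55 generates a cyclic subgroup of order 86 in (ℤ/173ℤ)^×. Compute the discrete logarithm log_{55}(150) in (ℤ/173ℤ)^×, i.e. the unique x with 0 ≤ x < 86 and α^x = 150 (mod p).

Baby-step giant-step with m = ceil(sqrt(86)) = 10.
Baby table (55^j mod 173 for j=0..9):
  0:1  1:55  2:84  3:122  4:136  5:41  6:6  7:157
  8:158  9:40
Giant step factor: 55^(-10) ≡ 60 (mod 173).
Scan 150·60^i mod 173 for i = 0, 1, …:
  i=0: 150   i=1: 4   i=2: 67   i=3: 41
Match at i=3, j=5: x = 3·10 + 5 = 35.

35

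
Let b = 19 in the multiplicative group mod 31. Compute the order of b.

The order of 19 must divide p − 1 = 30 = 2 · 3 · 5.
Divisors: 1, 2, 3, 5, 6, 10, 15, 30.
Check each in increasing order: 19^1 ≡ 19;  19^2 ≡ 20;  19^3 ≡ 8;  19^5 ≡ 5;  19^6 ≡ 2;  19^10 ≡ 25;  19^15 ≡ 1.
Smallest exponent giving 1 is 15.

15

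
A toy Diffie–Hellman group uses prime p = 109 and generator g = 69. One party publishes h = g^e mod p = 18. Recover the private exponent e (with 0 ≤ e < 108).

101

Baby-step giant-step with m = ceil(sqrt(108)) = 11.
Baby table (69^j mod 109 for j=0..10):
  0:1  1:69  2:74  3:92  4:26  5:50  6:71  7:103
  8:22  9:101  10:102
Giant step factor: 69^(-11) ≡ 51 (mod 109).
Scan 18·51^i mod 109 for i = 0, 1, …:
  i=0: 18   i=1: 46   i=2: 57   i=3: 73
  i=4: 17   i=5: 104   i=6: 72   i=7: 75
  i=8: 10   i=9: 74
Match at i=9, j=2: e = 9·11 + 2 = 101.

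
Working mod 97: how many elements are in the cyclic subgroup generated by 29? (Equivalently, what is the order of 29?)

The order of 29 must divide p − 1 = 96 = 2^5 · 3.
Divisors: 1, 2, 3, 4, 6, 8, 12, 16, 24, 32, 48, 96.
Check each in increasing order: 29^1 ≡ 29;  29^2 ≡ 65;  29^3 ≡ 42;  29^4 ≡ 54;  29^6 ≡ 18;  29^8 ≡ 6;  29^12 ≡ 33;  29^16 ≡ 36;  29^24 ≡ 22;  29^32 ≡ 35;  29^48 ≡ 96;  29^96 ≡ 1.
Smallest exponent giving 1 is 96.

96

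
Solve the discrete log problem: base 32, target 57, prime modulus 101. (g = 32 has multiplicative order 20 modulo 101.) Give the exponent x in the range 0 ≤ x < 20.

13

Successive powers of 32 modulo 101:
  32^0=1  32^1=32  32^2=14  32^3=44  32^4=95  32^5=10
  32^6=17  32^7=39  32^8=36  32^9=41  32^10=100  32^11=69
  32^12=87  32^13=57
So 32^13 ≡ 57 (mod 101), giving x = 13.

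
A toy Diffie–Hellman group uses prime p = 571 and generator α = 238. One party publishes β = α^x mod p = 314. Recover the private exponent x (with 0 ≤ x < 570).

Baby-step giant-step with m = ceil(sqrt(570)) = 24.
Baby table (238^j mod 571 for j=0..23):
  0:1  1:238  2:115  3:533  4:92  5:198  6:302  7:501
  8:470  9:515  10:376  11:412  12:415  13:558  14:332  15:218
  16:494  17:517  18:281  19:71  20:339  21:171  22:157  23:251
Giant step factor: 238^(-24) ≡ 521 (mod 571).
Scan 314·521^i mod 571 for i = 0, 1, …:
  i=0: 314   i=1: 288   i=2: 446   i=3: 540
  i=4: 408   i=5: 156   i=6: 194   i=7: 7
  i=8: 221   i=9: 370     …   i=16: 161
  i=17: 515
Match at i=17, j=9: x = 17·24 + 9 = 417.

417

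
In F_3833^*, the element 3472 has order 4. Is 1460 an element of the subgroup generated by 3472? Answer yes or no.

⟨3472⟩ has order 4; its elements mod 3833 are {1, 361, 3472, 3832}.
1460 is not in this set.

no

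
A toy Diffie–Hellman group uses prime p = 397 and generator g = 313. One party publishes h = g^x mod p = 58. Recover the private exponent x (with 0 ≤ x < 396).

5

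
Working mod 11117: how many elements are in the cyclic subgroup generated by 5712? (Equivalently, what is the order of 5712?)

11116

The order of 5712 must divide p − 1 = 11116 = 2^2 · 7 · 397.
Divisors: 1, 2, 4, 7, 14, 28, 397, 794, 1588, 2779, 5558, 11116.
Check each in increasing order: 5712^1 ≡ 5712;  5712^2 ≡ 9666;  5712^4 ≡ 4288;  5712^7 ≡ 1662;  5712^14 ≡ 5228;  5712^28 ≡ 6398;  5712^397 ≡ 9433;  5712^794 ≡ 1021;  5712^1588 ≡ 8560;  5712^2779 ≡ 7109;  5712^5558 ≡ 11116;  5712^11116 ≡ 1.
Smallest exponent giving 1 is 11116.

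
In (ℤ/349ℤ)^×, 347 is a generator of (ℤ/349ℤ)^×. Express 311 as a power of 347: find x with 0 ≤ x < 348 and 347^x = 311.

Baby-step giant-step with m = ceil(sqrt(348)) = 19.
Baby table (347^j mod 349 for j=0..18):
  0:1  1:347  2:4  3:341  4:16  5:317  6:64  7:221
  8:256  9:186  10:326  11:46  12:257  13:184  14:330  15:38
  16:273  17:152  18:45
Giant step factor: 347^(-19) ≡ 190 (mod 349).
Scan 311·190^i mod 349 for i = 0, 1, …:
  i=0: 311   i=1: 109   i=2: 119   i=3: 274
  i=4: 59   i=5: 42   i=6: 302   i=7: 144
  i=8: 138   i=9: 45
Match at i=9, j=18: x = 9·19 + 18 = 189.

189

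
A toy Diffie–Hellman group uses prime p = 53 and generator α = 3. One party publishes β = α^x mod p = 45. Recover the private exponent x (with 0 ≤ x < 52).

17

Baby-step giant-step with m = ceil(sqrt(52)) = 8.
Baby table (3^j mod 53 for j=0..7):
  0:1  1:3  2:9  3:27  4:28  5:31  6:40  7:14
Giant step factor: 3^(-8) ≡ 24 (mod 53).
Scan 45·24^i mod 53 for i = 0, 1, …:
  i=0: 45   i=1: 20   i=2: 3
Match at i=2, j=1: x = 2·8 + 1 = 17.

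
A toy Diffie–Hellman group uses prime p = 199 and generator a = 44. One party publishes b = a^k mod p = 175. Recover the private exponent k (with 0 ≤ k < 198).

Baby-step giant-step with m = ceil(sqrt(198)) = 15.
Baby table (44^j mod 199 for j=0..14):
  0:1  1:44  2:145  3:12  4:130  5:148  6:144  7:167
  8:184  9:136  10:14  11:19  12:40  13:168  14:29
Giant step factor: 44^(-15) ≡ 17 (mod 199).
Scan 175·17^i mod 199 for i = 0, 1, …:
  i=0: 175   i=1: 189   i=2: 29
Match at i=2, j=14: k = 2·15 + 14 = 44.

44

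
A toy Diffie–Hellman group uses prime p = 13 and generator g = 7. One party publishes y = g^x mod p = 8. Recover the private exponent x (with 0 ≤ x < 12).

Successive powers of 7 modulo 13:
  7^0=1  7^1=7  7^2=10  7^3=5  7^4=9  7^5=11
  7^6=12  7^7=6  7^8=3  7^9=8
So 7^9 ≡ 8 (mod 13), giving x = 9.

9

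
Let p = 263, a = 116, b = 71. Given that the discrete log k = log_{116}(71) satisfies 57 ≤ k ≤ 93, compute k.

75

Compute 116^57 mod 263 = 28, then multiply by 116 repeatedly:
  116^57=28  116^58=92  116^59=152  116^60=11  116^61=224
  116^62=210  116^63=164  116^64=88  116^65=214  116^66=102
  116^67=260  116^68=178  116^69=134  116^70=27  116^71=239
  116^72=109  116^73=20  116^74=216  116^75=71
Found 71 at exponent 75.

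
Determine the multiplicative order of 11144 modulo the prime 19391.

2770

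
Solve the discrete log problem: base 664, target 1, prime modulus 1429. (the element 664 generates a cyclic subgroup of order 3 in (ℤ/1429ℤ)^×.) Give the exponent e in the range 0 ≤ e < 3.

Successive powers of 664 modulo 1429:
  664^0=1
So 664^0 ≡ 1 (mod 1429), giving e = 0.

0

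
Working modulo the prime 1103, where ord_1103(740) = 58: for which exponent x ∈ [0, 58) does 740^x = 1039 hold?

Baby-step giant-step with m = ceil(sqrt(58)) = 8.
Baby table (740^j mod 1103 for j=0..7):
  0:1  1:740  2:512  3:551  4:733  5:847  6:276  7:185
Giant step factor: 740^(-8) ≡ 698 (mod 1103).
Scan 1039·698^i mod 1103 for i = 0, 1, …:
  i=0: 1039   i=1: 551
Match at i=1, j=3: x = 1·8 + 3 = 11.

11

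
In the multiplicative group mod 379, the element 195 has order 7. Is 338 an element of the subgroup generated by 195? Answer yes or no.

no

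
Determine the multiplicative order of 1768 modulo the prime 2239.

The order of 1768 must divide p − 1 = 2238 = 2 · 3 · 373.
Divisors: 1, 2, 3, 6, 373, 746, 1119, 2238.
Check each in increasing order: 1768^1 ≡ 1768;  1768^2 ≡ 180;  1768^3 ≡ 302;  1768^6 ≡ 1644;  1768^373 ≡ 2238;  1768^746 ≡ 1.
Smallest exponent giving 1 is 746.

746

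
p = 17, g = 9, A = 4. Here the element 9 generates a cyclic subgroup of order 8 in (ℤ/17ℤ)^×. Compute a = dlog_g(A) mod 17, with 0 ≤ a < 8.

Successive powers of 9 modulo 17:
  9^0=1  9^1=9  9^2=13  9^3=15  9^4=16  9^5=8
  9^6=4
So 9^6 ≡ 4 (mod 17), giving a = 6.

6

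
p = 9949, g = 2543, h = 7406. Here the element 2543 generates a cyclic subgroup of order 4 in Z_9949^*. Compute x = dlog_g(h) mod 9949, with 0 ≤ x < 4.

3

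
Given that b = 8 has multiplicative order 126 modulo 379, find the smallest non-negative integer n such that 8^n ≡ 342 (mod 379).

Baby-step giant-step with m = ceil(sqrt(126)) = 12.
Baby table (8^j mod 379 for j=0..11):
  0:1  1:8  2:64  3:133  4:306  5:174  6:255  7:145
  8:23  9:184  10:335  11:27
Giant step factor: 8^(-12) ≡ 93 (mod 379).
Scan 342·93^i mod 379 for i = 0, 1, …:
  i=0: 342   i=1: 349   i=2: 242   i=3: 145
Match at i=3, j=7: n = 3·12 + 7 = 43.

43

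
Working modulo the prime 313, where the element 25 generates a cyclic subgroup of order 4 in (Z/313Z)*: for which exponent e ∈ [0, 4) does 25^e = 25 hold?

Successive powers of 25 modulo 313:
  25^0=1  25^1=25
So 25^1 ≡ 25 (mod 313), giving e = 1.

1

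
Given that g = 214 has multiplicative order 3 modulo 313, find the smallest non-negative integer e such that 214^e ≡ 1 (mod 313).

0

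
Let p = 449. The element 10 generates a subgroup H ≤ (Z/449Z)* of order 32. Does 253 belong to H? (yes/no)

no

253 ∈ ⟨10⟩ iff 253^32 ≡ 1 (mod 449), since |⟨10⟩| = 32.
253^32 mod 449 = 18.
Since 18 ≠ 1, 253 does not lie in the subgroup.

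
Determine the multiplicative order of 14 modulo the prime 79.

26

The order of 14 must divide p − 1 = 78 = 2 · 3 · 13.
Divisors: 1, 2, 3, 6, 13, 26, 39, 78.
Check each in increasing order: 14^1 ≡ 14;  14^2 ≡ 38;  14^3 ≡ 58;  14^6 ≡ 46;  14^13 ≡ 78;  14^26 ≡ 1.
Smallest exponent giving 1 is 26.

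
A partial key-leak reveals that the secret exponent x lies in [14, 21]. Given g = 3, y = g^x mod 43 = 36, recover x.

14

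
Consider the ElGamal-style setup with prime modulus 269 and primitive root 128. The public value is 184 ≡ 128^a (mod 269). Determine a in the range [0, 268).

Baby-step giant-step with m = ceil(sqrt(268)) = 17.
Baby table (128^j mod 269 for j=0..16):
  0:1  1:128  2:244  3:28  4:87  5:107  6:246  7:15
  8:37  9:163  10:151  11:229  12:260  13:193  14:225  15:17
  16:24
Giant step factor: 128^(-17) ≡ 50 (mod 269).
Scan 184·50^i mod 269 for i = 0, 1, …:
  i=0: 184   i=1: 54   i=2: 10   i=3: 231
  i=4: 252   i=5: 226   i=6: 2   i=7: 100
  i=8: 158   i=9: 99   i=10: 108   i=11: 20
  i=12: 193
Match at i=12, j=13: a = 12·17 + 13 = 217.

217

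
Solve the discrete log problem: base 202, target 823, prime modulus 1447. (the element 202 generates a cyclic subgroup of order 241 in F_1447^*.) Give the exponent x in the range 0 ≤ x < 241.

64

Baby-step giant-step with m = ceil(sqrt(241)) = 16.
Baby table (202^j mod 1447 for j=0..15):
  0:1  1:202  2:288  3:296  4:465  5:1322  6:796  7:175
  8:622  9:1202  10:1155  11:343  12:1277  13:388  14:238  15:325
Giant step factor: 202^(-16) ≡ 925 (mod 1447).
Scan 823·925^i mod 1447 for i = 0, 1, …:
  i=0: 823   i=1: 153   i=2: 1166   i=3: 535
  i=4: 1
Match at i=4, j=0: x = 4·16 + 0 = 64.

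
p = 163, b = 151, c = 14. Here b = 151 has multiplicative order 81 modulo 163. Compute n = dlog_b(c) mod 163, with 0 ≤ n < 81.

Baby-step giant-step with m = ceil(sqrt(81)) = 9.
Baby table (151^j mod 163 for j=0..8):
  0:1  1:151  2:144  3:65  4:35  5:69  6:150  7:156
  8:84
Giant step factor: 151^(-9) ≡ 38 (mod 163).
Scan 14·38^i mod 163 for i = 0, 1, …:
  i=0: 14   i=1: 43   i=2: 4   i=3: 152
  i=4: 71   i=5: 90   i=6: 160   i=7: 49
  i=8: 69
Match at i=8, j=5: n = 8·9 + 5 = 77.

77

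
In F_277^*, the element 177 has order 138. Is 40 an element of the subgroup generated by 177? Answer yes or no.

yes

40 ∈ ⟨177⟩ iff 40^138 ≡ 1 (mod 277), since |⟨177⟩| = 138.
40^138 mod 277 = 1.
Since 1 = 1, 40 lies in the subgroup.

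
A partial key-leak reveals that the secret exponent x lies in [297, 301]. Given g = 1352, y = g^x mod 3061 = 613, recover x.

Compute 1352^297 mod 3061 = 1478, then multiply by 1352 repeatedly:
  1352^297=1478  1352^298=2484  1352^299=451  1352^300=613
Found 613 at exponent 300.

300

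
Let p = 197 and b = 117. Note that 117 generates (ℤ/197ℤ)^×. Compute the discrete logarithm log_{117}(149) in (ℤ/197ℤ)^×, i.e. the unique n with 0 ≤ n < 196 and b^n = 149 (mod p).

Baby-step giant-step with m = ceil(sqrt(196)) = 14.
Baby table (117^j mod 197 for j=0..13):
  0:1  1:117  2:96  3:3  4:154  5:91  6:9  7:68
  8:76  9:27  10:7  11:31  12:81  13:21
Giant step factor: 117^(-14) ≡ 161 (mod 197).
Scan 149·161^i mod 197 for i = 0, 1, …:
  i=0: 149   i=1: 152   i=2: 44   i=3: 189
  i=4: 91
Match at i=4, j=5: n = 4·14 + 5 = 61.

61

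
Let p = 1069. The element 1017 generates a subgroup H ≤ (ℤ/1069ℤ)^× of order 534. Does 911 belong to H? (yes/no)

no

911 ∈ ⟨1017⟩ iff 911^534 ≡ 1 (mod 1069), since |⟨1017⟩| = 534.
911^534 mod 1069 = 1068.
Since 1068 ≠ 1, 911 does not lie in the subgroup.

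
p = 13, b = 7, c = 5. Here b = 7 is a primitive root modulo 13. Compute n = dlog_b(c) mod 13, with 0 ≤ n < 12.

Successive powers of 7 modulo 13:
  7^0=1  7^1=7  7^2=10  7^3=5
So 7^3 ≡ 5 (mod 13), giving n = 3.

3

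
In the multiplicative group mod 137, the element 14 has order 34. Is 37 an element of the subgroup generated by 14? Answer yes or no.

37 ∈ ⟨14⟩ iff 37^34 ≡ 1 (mod 137), since |⟨14⟩| = 34.
37^34 mod 137 = 136.
Since 136 ≠ 1, 37 does not lie in the subgroup.

no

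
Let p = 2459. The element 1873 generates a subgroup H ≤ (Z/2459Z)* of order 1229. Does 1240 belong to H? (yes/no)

yes

1240 ∈ ⟨1873⟩ iff 1240^1229 ≡ 1 (mod 2459), since |⟨1873⟩| = 1229.
1240^1229 mod 2459 = 1.
Since 1 = 1, 1240 lies in the subgroup.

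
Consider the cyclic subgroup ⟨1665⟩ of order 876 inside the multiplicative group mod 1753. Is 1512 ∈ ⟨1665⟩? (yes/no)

1512 ∈ ⟨1665⟩ iff 1512^876 ≡ 1 (mod 1753), since |⟨1665⟩| = 876.
1512^876 mod 1753 = 1752.
Since 1752 ≠ 1, 1512 does not lie in the subgroup.

no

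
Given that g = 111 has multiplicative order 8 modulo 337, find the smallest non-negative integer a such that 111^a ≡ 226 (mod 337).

5

Successive powers of 111 modulo 337:
  111^0=1  111^1=111  111^2=189  111^3=85  111^4=336  111^5=226
So 111^5 ≡ 226 (mod 337), giving a = 5.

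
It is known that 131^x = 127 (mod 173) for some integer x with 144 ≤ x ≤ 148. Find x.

147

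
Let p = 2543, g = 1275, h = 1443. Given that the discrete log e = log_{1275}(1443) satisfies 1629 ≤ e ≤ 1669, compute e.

1655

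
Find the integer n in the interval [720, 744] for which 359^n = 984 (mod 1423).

742

Compute 359^720 mod 1423 = 1413, then multiply by 359 repeatedly:
  359^720=1413  359^721=679  359^722=428  359^723=1391  359^724=1319
  359^725=1085  359^726=1036  359^727=521  359^728=626  359^729=1323
  359^730=1098  359^731=11  359^732=1103  359^733=383  359^734=889
  359^735=399  359^736=941  359^737=568  359^738=423  359^739=1019
  359^740=110  359^741=1069  359^742=984
Found 984 at exponent 742.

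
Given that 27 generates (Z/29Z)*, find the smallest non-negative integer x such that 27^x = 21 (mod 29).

Successive powers of 27 modulo 29:
  27^0=1  27^1=27  27^2=4  27^3=21
So 27^3 ≡ 21 (mod 29), giving x = 3.

3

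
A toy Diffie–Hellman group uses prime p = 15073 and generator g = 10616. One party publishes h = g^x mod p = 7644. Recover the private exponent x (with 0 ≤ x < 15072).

Baby-step giant-step with m = ceil(sqrt(15072)) = 123.
Baby table (10616^j mod 15073 for j=0..122):
  0:1  1:10616  2:13708  3:9386  4:9246  5:160  6:10384  7:7695
  8:9533  9:2206  10:10527  11:3410  12:10287  13:2907  14:6281  15:11217
  16:2972  17:2963  18:12930  19:10142  20:1033  21:8257  22:6817  23:3799
  24:9909  25:14550  26:9769  27:5464  28:4920  29:2775  30:6758  31:10521
  32:6  33:3404  34:6883  35:11097  36:10257  37:960  38:2012  39:951
  40:11979  41:13236  42:2870  43:5387  44:1430  45:2369  46:7540  47:7010
  48:2759  49:2705  50:2215  51:560  52:6198  53:4323  54:10756  55:7721
  56:14235  57:11935  58:13395  59:2638  60:14447  61:1577  62:10402  63:2834
  64:36  65:5351  66:11152  67:6290  68:1250  69:5760  70:12072  71:5706
  72:11582  73:4051  74:2147  75:2176  76:8580  77:14214  78:21  79:11914
  80:1481  81:1157  82:13290  83:3360  84:7042  85:10865  86:4244  87:1107
  88:10045  89:11318  90:5005  91:755  92:11317  93:9462  94:2120  95:1931
  96:216  97:1960  98:6620  99:7594  100:7500  101:4414  102:12140  103:4090
  104:9200  105:9233  106:12882  107:13056  108:6261  109:9919  110:126  111:11192
  112:8886  113:6942  114:4375  115:5087  116:12106  117:4898  118:10391  119:6642
  120:15051  121:7616  122:14957
Giant step factor: 10616^(-123) ≡ 12654 (mod 15073).
Scan 7644·12654^i mod 15073 for i = 0, 1, …:
  i=0: 7644   i=1: 3735   i=2: 8835   i=3: 1649
  i=4: 5414   i=5: 1971   i=6: 10292   i=7: 4248
  i=8: 3874   i=9: 4200     …   i=41: 9981
  i=42: 2907
Match at i=42, j=13: x = 42·123 + 13 = 5179.

5179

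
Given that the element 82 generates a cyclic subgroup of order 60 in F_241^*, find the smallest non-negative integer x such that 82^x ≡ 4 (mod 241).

35

Baby-step giant-step with m = ceil(sqrt(60)) = 8.
Baby table (82^j mod 241 for j=0..7):
  0:1  1:82  2:217  3:201  4:94  5:237  6:154  7:96
Giant step factor: 82^(-8) ≡ 119 (mod 241).
Scan 4·119^i mod 241 for i = 0, 1, …:
  i=0: 4   i=1: 235   i=2: 9   i=3: 107
  i=4: 201
Match at i=4, j=3: x = 4·8 + 3 = 35.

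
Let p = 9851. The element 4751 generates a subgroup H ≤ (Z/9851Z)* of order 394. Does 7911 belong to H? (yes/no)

yes

7911 ∈ ⟨4751⟩ iff 7911^394 ≡ 1 (mod 9851), since |⟨4751⟩| = 394.
7911^394 mod 9851 = 1.
Since 1 = 1, 7911 lies in the subgroup.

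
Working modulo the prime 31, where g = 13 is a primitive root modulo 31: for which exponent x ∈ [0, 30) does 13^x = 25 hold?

20

Successive powers of 13 modulo 31:
  13^0=1  13^1=13  13^2=14  13^3=27  13^4=10  13^5=6
  13^6=16  13^7=22  13^8=7  13^9=29  13^10=5  13^11=3
  13^12=8  13^13=11  13^14=19  13^15=30  13^16=18  13^17=17
  13^18=4  13^19=21  13^20=25
So 13^20 ≡ 25 (mod 31), giving x = 20.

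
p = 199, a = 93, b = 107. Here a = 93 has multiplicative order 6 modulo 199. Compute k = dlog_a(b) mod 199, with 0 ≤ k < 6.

5

Successive powers of 93 modulo 199:
  93^0=1  93^1=93  93^2=92  93^3=198  93^4=106  93^5=107
So 93^5 ≡ 107 (mod 199), giving k = 5.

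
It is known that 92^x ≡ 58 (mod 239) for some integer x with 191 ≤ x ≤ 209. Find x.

194

Compute 92^191 mod 239 = 39, then multiply by 92 repeatedly:
  92^191=39  92^192=3  92^193=37  92^194=58
Found 58 at exponent 194.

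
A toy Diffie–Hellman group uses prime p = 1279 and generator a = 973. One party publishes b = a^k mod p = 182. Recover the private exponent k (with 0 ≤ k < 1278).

Baby-step giant-step with m = ceil(sqrt(1278)) = 36.
Baby table (973^j mod 1279 for j=0..35):
  0:1  1:973  2:269  3:821  4:737  5:861  6:8  7:110
  8:873  9:173  10:780  11:493  12:64  13:880  14:589  15:105
  16:1124  17:107  18:512  19:645  20:875  21:840  22:39  23:856
  24:259  25:44  26:605  27:325  28:312  29:453  30:793  31:352
  32:1003  33:42  34:1217  35:1066
Giant step factor: 973^(-36) ≡ 326 (mod 1279).
Scan 182·326^i mod 1279 for i = 0, 1, …:
  i=0: 182   i=1: 498   i=2: 1194   i=3: 428
  i=4: 117   i=5: 1051   i=6: 1133   i=7: 1006
  i=8: 532   i=9: 767     …   i=26: 130
  i=27: 173
Match at i=27, j=9: k = 27·36 + 9 = 981.

981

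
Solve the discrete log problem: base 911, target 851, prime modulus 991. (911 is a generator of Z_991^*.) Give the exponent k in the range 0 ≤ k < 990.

Baby-step giant-step with m = ceil(sqrt(990)) = 32.
Baby table (911^j mod 991 for j=0..31):
  0:1  1:911  2:454  3:347  4:979  5:960  6:498  7:791
  8:144  9:372  10:961  11:418  12:254  13:491  14:360  15:930
  16:916  17:54  18:635  19:732  20:900  21:343  22:308  23:135
  24:101  25:839  26:268  27:362  28:770  29:833  30:748  31:611
Giant step factor: 911^(-32) ≡ 531 (mod 991).
Scan 851·531^i mod 991 for i = 0, 1, …:
  i=0: 851   i=1: 976   i=2: 954   i=3: 173
  i=4: 691   i=5: 251   i=6: 487   i=7: 937
  i=8: 65   i=9: 821     …   i=22: 670
  i=23: 1
Match at i=23, j=0: k = 23·32 + 0 = 736.

736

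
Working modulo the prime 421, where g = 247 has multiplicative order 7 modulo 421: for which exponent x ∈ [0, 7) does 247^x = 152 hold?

5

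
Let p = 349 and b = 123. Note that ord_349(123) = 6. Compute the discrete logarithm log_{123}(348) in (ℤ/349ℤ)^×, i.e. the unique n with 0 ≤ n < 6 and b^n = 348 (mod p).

3

Successive powers of 123 modulo 349:
  123^0=1  123^1=123  123^2=122  123^3=348
So 123^3 ≡ 348 (mod 349), giving n = 3.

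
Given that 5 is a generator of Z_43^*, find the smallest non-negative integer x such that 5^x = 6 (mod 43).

28

Successive powers of 5 modulo 43:
  5^0=1  5^1=5  5^2=25  5^3=39  5^4=23  5^5=29
  5^6=16  5^7=37  5^8=13  5^9=22  5^10=24  5^11=34
  5^12=41  5^13=33  5^14=36  5^15=8  5^16=40  5^17=28
  5^18=11  5^19=12  5^20=17  5^21=42  5^22=38  5^23=18
  5^24=4  5^25=20  5^26=14  5^27=27  5^28=6
So 5^28 ≡ 6 (mod 43), giving x = 28.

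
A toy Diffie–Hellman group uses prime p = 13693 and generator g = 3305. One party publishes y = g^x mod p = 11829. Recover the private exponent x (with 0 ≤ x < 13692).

Baby-step giant-step with m = ceil(sqrt(13692)) = 118.
Baby table (3305^j mod 13693 for j=0..117):
  0:1  1:3305  2:9704  3:2714  4:855  5:5017  6:12655  7:6353
  8:5296  9:3626  10:2555  11:9387  12:9390  13:5612  14:7338  15:1787
  16:4352  17:5710  18:2596  19:7962  20:10157  21:7342  22:1314  23:2089
  24:2873  25:6016  26:644  27:6005  28:5368  29:8805  30:2900  31:13093
  32:2485  33:10818  34:1067  35:7334  36:2260  37:6615  38:8547  39:12869
  40:1587  41:616  42:9316  43:7516  44:1278  45:6346  46:9547  47:4163
  48:10943  49:3402  50:1657  51:12878  52:3946  53:5794  54:6356  55:1518
  56:5352  57:10697  58:11952  59:10748  60:2498  61:12704  62:3982  63:1537
  64:13375  65:3371  66:8746  67:13300  68:1970  69:6675  70:1452  71:6310
  72:111  73:10837  74:9090  75:8  76:12747  77:9167  78:8019  79:6840
  80:12750  81:5389  82:9745  83:1289  84:1622  85:6747  86:6631  87:6655
  88:3817  89:3932  90:603  91:7430  92:4601  93:7075  94:8924  95:12791
  96:3964  97:10512  98:3019  99:9291  100:7049  101:5152  102:6961  103:1865
  104:1975  105:9507  106:8893  107:6187  108:4386  109:8536  110:3900  111:4387
  112:11841  113:13604  114:7101  115:12696  116:4928  117:6063
Giant step factor: 3305^(-118) ≡ 8383 (mod 13693).
Scan 11829·8383^i mod 13693 for i = 0, 1, …:
  i=0: 11829   i=1: 11494   i=2: 10254   i=3: 8321
  i=4: 2801   i=5: 10981   i=6: 9377   i=7: 9571
  i=8: 6406   i=9: 11245     …   i=16: 4871
  i=17: 1067
Match at i=17, j=34: x = 17·118 + 34 = 2040.

2040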